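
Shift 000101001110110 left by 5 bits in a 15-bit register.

Original: 000101001110110 (decimal 2678)
Shift left by 5 positions
Append 5 zeros on the right and drop the 5 high bits that overflow the 15-bit width
Result: 100111011000000 (decimal 20160)
Equivalent: 2678 << 5 = 2678 × 2^5 = 85696, truncated to 15 bits = 20160



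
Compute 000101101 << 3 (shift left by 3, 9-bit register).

Original: 000101101 (decimal 45)
Shift left by 3 positions
Append 3 zeros on the right
Result: 101101000 (decimal 360)
Equivalent: 45 << 3 = 45 × 2^3 = 360



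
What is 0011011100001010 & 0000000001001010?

AND: 1 only when both bits are 1
  0011011100001010
& 0000000001001010
------------------
  0000000000001010
Decimal: 14090 & 74 = 10



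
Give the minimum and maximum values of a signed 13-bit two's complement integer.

For 13-bit two's complement:
Minimum: -2^12 = -4096
Maximum: 2^12 - 1 = 4095



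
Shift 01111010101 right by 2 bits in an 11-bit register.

Original: 01111010101 (decimal 981)
Shift right by 2 positions
Drop the 2 low bits; fill with zeros on the left
Result: 00011110101 (decimal 245)
Equivalent: 981 >> 2 = 981 ÷ 2^2 = 245



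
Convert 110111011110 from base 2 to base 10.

Sum of powers of 2 for each 1-bit:
2^1 + 2^2 + 2^3 + 2^4 + 2^6 + 2^7 + 2^8 + 2^10 + 2^11
= 2 + 4 + 8 + 16 + 64 + 128 + 256 + 1024 + 2048
= 3550



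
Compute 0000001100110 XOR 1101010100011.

XOR: 1 when bits differ
  0000001100110
^ 1101010100011
---------------
  1101011000101
Decimal: 102 ^ 6819 = 6853



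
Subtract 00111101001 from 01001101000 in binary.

Method 1 - Direct subtraction (column by column from the right: bit − bit − borrow-in; if negative, add 2 and borrow 1 from the next column):
borrow: 01111111110
        01001101000
-       00111101001
-------------------
        00001111111

Method 2 - Add two's complement:
Two's complement of 00111101001: invert → 11000010110, add 1 → 11000010111
  01001101000
+ 11000010111
-------------
 100001111111  (end carry out of the top bit = 1)
Discarding the end carry: 00001111111
Decimal check:
  01001101000 = 512 + 64 + 32 + 8 = 616
  00111101001 = 256 + 128 + 64 + 32 + 8 + 1 = 489
  616 - 489 = 127, and 00001111111 = 64 + 32 + 16 + 8 + 4 + 2 + 1 = 127 ✓



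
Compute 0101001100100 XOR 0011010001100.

XOR: 1 when bits differ
  0101001100100
^ 0011010001100
---------------
  0110011101000
Decimal: 2660 ^ 1676 = 3304



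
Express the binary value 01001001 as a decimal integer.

Sum of powers of 2 for each 1-bit:
2^0 + 2^3 + 2^6
= 1 + 8 + 64
= 73



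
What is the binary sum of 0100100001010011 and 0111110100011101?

Add column by column from the right: bit + bit + carry-in; write the sum mod 2, carry 1 when the sum is 2 or 3.
carry:  1111000000111110
        0100100001010011
+       0111110100011101
------------------------
       01100010101110000
(the carry out of the leftmost column, 0, becomes the leading bit)
Decimal check:
  0100100001010011 = 16384 + 2048 + 64 + 16 + 2 + 1 = 18515
  0111110100011101 = 16384 + 8192 + 4096 + 2048 + 1024 + 256 + 16 + 8 + 4 + 1 = 32029
  18515 + 32029 = 50544, and 01100010101110000 = 32768 + 16384 + 1024 + 256 + 64 + 32 + 16 = 50544 ✓



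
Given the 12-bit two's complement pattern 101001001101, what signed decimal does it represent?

Binary: 101001001101
Sign bit: 1 (negative)
Invert: 010110110010
Add 1:  010110110011
Magnitude: 010110110011 = 1024 + 256 + 128 + 32 + 16 + 2 + 1 = 1459
Value: -1459



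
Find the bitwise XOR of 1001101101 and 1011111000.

XOR: 1 when bits differ
  1001101101
^ 1011111000
------------
  0010010101
Decimal: 621 ^ 760 = 149



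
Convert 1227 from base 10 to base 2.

Using repeated division by 2:
1227 ÷ 2 = 613 remainder 1
613 ÷ 2 = 306 remainder 1
306 ÷ 2 = 153 remainder 0
153 ÷ 2 = 76 remainder 1
76 ÷ 2 = 38 remainder 0
38 ÷ 2 = 19 remainder 0
19 ÷ 2 = 9 remainder 1
9 ÷ 2 = 4 remainder 1
4 ÷ 2 = 2 remainder 0
2 ÷ 2 = 1 remainder 0
1 ÷ 2 = 0 remainder 1
Reading remainders bottom to top: 10011001011



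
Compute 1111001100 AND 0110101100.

AND: 1 only when both bits are 1
  1111001100
& 0110101100
------------
  0110001100
Decimal: 972 & 428 = 396



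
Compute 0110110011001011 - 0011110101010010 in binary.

Method 1 - Direct subtraction (column by column from the right: bit − bit − borrow-in; if negative, add 2 and borrow 1 from the next column):
borrow: 0111111011100000
        0110110011001011
-       0011110101010010
------------------------
        0010111101111001

Method 2 - Add two's complement:
Two's complement of 0011110101010010: invert → 1100001010101101, add 1 → 1100001010101110
  0110110011001011
+ 1100001010101110
------------------
 10010111101111001  (end carry out of the top bit = 1)
Discarding the end carry: 0010111101111001
Decimal check:
  0110110011001011 = 16384 + 8192 + 2048 + 1024 + 128 + 64 + 8 + 2 + 1 = 27851
  0011110101010010 = 8192 + 4096 + 2048 + 1024 + 256 + 64 + 16 + 2 = 15698
  27851 - 15698 = 12153, and 0010111101111001 = 8192 + 2048 + 1024 + 512 + 256 + 64 + 32 + 16 + 8 + 1 = 12153 ✓



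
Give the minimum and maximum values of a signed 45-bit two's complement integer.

For 45-bit two's complement:
Minimum: -2^44 = -17592186044416
Maximum: 2^44 - 1 = 17592186044415



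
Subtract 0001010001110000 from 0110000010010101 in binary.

Method 1 - Direct subtraction (column by column from the right: bit − bit − borrow-in; if negative, add 2 and borrow 1 from the next column):
borrow: 0011100011000000
        0110000010010101
-       0001010001110000
------------------------
        0100110000100101

Method 2 - Add two's complement:
Two's complement of 0001010001110000: invert → 1110101110001111, add 1 → 1110101110010000
  0110000010010101
+ 1110101110010000
------------------
 10100110000100101  (end carry out of the top bit = 1)
Discarding the end carry: 0100110000100101
Decimal check:
  0110000010010101 = 16384 + 8192 + 128 + 16 + 4 + 1 = 24725
  0001010001110000 = 4096 + 1024 + 64 + 32 + 16 = 5232
  24725 - 5232 = 19493, and 0100110000100101 = 16384 + 2048 + 1024 + 32 + 4 + 1 = 19493 ✓



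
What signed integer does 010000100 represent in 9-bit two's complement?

Binary: 010000100
Sign bit: 0 (non-negative)
Read directly as an unsigned value:
010000100 = 128 + 4 = 132
Value: 132



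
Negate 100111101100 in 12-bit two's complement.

Original (sign bit 1, negative): 100111101100
Step 1 - Invert all bits: 011000010011
Step 2 - Add 1: 011000010100
Verification: 100111101100 + 011000010100 = 1000000000000; discarding the end carry (carry out of the top bit) leaves the 12-bit value 000000000000, as required for x + (-x)



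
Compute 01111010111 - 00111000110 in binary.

Method 1 - Direct subtraction (column by column from the right: bit − bit − borrow-in; if negative, add 2 and borrow 1 from the next column):
borrow: 00000000000
        01111010111
-       00111000110
-------------------
        01000010001

Method 2 - Add two's complement:
Two's complement of 00111000110: invert → 11000111001, add 1 → 11000111010
  01111010111
+ 11000111010
-------------
 101000010001  (end carry out of the top bit = 1)
Discarding the end carry: 01000010001
Decimal check:
  01111010111 = 512 + 256 + 128 + 64 + 16 + 4 + 2 + 1 = 983
  00111000110 = 256 + 128 + 64 + 4 + 2 = 454
  983 - 454 = 529, and 01000010001 = 512 + 16 + 1 = 529 ✓



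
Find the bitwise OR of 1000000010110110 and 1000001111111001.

OR: 1 when either bit is 1
  1000000010110110
| 1000001111111001
------------------
  1000001111111111
Decimal: 32950 | 33785 = 33791



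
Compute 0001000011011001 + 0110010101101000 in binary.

Add column by column from the right: bit + bit + carry-in; write the sum mod 2, carry 1 when the sum is 2 or 3.
carry:  0000001111110000
        0001000011011001
+       0110010101101000
------------------------
       00111011001000001
(the carry out of the leftmost column, 0, becomes the leading bit)
Decimal check:
  0001000011011001 = 4096 + 128 + 64 + 16 + 8 + 1 = 4313
  0110010101101000 = 16384 + 8192 + 1024 + 256 + 64 + 32 + 8 = 25960
  4313 + 25960 = 30273, and 00111011001000001 = 16384 + 8192 + 4096 + 1024 + 512 + 64 + 1 = 30273 ✓



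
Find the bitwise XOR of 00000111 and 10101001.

XOR: 1 when bits differ
  00000111
^ 10101001
----------
  10101110
Decimal: 7 ^ 169 = 174



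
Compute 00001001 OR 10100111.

OR: 1 when either bit is 1
  00001001
| 10100111
----------
  10101111
Decimal: 9 | 167 = 175



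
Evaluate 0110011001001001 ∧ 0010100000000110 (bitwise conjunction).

AND: 1 only when both bits are 1
  0110011001001001
& 0010100000000110
------------------
  0010000000000000
Decimal: 26185 & 10246 = 8192



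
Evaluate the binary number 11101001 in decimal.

Sum of powers of 2 for each 1-bit:
2^0 + 2^3 + 2^5 + 2^6 + 2^7
= 1 + 8 + 32 + 64 + 128
= 233



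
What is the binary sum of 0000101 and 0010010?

Add column by column from the right: bit + bit + carry-in; write the sum mod 2, carry 1 when the sum is 2 or 3.
carry:  0000000
        0000101
+       0010010
---------------
       00010111
(the carry out of the leftmost column, 0, becomes the leading bit)
Decimal check:
  0000101 = 4 + 1 = 5
  0010010 = 16 + 2 = 18
  5 + 18 = 23, and 00010111 = 16 + 4 + 2 + 1 = 23 ✓



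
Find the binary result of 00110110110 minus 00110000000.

Method 1 - Direct subtraction (column by column from the right: bit − bit − borrow-in; if negative, add 2 and borrow 1 from the next column):
borrow: 00000000000
        00110110110
-       00110000000
-------------------
        00000110110

Method 2 - Add two's complement:
Two's complement of 00110000000: invert → 11001111111, add 1 → 11010000000
  00110110110
+ 11010000000
-------------
 100000110110  (end carry out of the top bit = 1)
Discarding the end carry: 00000110110
Decimal check:
  00110110110 = 256 + 128 + 32 + 16 + 4 + 2 = 438
  00110000000 = 256 + 128 = 384
  438 - 384 = 54, and 00000110110 = 32 + 16 + 4 + 2 = 54 ✓



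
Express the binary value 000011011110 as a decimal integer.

Sum of powers of 2 for each 1-bit:
2^1 + 2^2 + 2^3 + 2^4 + 2^6 + 2^7
= 2 + 4 + 8 + 16 + 64 + 128
= 222



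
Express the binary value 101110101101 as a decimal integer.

Sum of powers of 2 for each 1-bit:
2^0 + 2^2 + 2^3 + 2^5 + 2^7 + 2^8 + 2^9 + 2^11
= 1 + 4 + 8 + 32 + 128 + 256 + 512 + 2048
= 2989



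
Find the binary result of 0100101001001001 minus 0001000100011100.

Method 1 - Direct subtraction (column by column from the right: bit − bit − borrow-in; if negative, add 2 and borrow 1 from the next column):
borrow: 0110001001111000
        0100101001001001
-       0001000100011100
------------------------
        0011100100101101

Method 2 - Add two's complement:
Two's complement of 0001000100011100: invert → 1110111011100011, add 1 → 1110111011100100
  0100101001001001
+ 1110111011100100
------------------
 10011100100101101  (end carry out of the top bit = 1)
Discarding the end carry: 0011100100101101
Decimal check:
  0100101001001001 = 16384 + 2048 + 512 + 64 + 8 + 1 = 19017
  0001000100011100 = 4096 + 256 + 16 + 8 + 4 = 4380
  19017 - 4380 = 14637, and 0011100100101101 = 8192 + 4096 + 2048 + 256 + 32 + 8 + 4 + 1 = 14637 ✓



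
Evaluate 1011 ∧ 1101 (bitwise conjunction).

AND: 1 only when both bits are 1
  1011
& 1101
------
  1001
Decimal: 11 & 13 = 9



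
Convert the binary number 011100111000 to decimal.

Sum of powers of 2 for each 1-bit:
2^3 + 2^4 + 2^5 + 2^8 + 2^9 + 2^10
= 8 + 16 + 32 + 256 + 512 + 1024
= 1848



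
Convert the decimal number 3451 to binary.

Using repeated division by 2:
3451 ÷ 2 = 1725 remainder 1
1725 ÷ 2 = 862 remainder 1
862 ÷ 2 = 431 remainder 0
431 ÷ 2 = 215 remainder 1
215 ÷ 2 = 107 remainder 1
107 ÷ 2 = 53 remainder 1
53 ÷ 2 = 26 remainder 1
26 ÷ 2 = 13 remainder 0
13 ÷ 2 = 6 remainder 1
6 ÷ 2 = 3 remainder 0
3 ÷ 2 = 1 remainder 1
1 ÷ 2 = 0 remainder 1
Reading remainders bottom to top: 110101111011



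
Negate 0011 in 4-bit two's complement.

Original: 0011
Step 1 - Invert all bits: 1100
Step 2 - Add 1: 1101
Verification: 0011 + 1101 = 10000; discarding the end carry (carry out of the top bit) leaves the 4-bit value 0000, as required for x + (-x)



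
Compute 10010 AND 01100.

AND: 1 only when both bits are 1
  10010
& 01100
-------
  00000
Decimal: 18 & 12 = 0



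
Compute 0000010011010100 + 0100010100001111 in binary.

Add column by column from the right: bit + bit + carry-in; write the sum mod 2, carry 1 when the sum is 2 or 3.
carry:  0000100000111000
        0000010011010100
+       0100010100001111
------------------------
       00100100111100011
(the carry out of the leftmost column, 0, becomes the leading bit)
Decimal check:
  0000010011010100 = 1024 + 128 + 64 + 16 + 4 = 1236
  0100010100001111 = 16384 + 1024 + 256 + 8 + 4 + 2 + 1 = 17679
  1236 + 17679 = 18915, and 00100100111100011 = 16384 + 2048 + 256 + 128 + 64 + 32 + 2 + 1 = 18915 ✓



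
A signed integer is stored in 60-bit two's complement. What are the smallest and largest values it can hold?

For 60-bit two's complement:
Minimum: -2^59 = -576460752303423488
Maximum: 2^59 - 1 = 576460752303423487



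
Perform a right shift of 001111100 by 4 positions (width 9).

Original: 001111100 (decimal 124)
Shift right by 4 positions
Drop the 4 low bits; fill with zeros on the left
Result: 000000111 (decimal 7)
Equivalent: 124 >> 4 = 124 ÷ 2^4 = 7



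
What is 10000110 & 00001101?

AND: 1 only when both bits are 1
  10000110
& 00001101
----------
  00000100
Decimal: 134 & 13 = 4



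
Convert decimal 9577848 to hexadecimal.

Using repeated division by 16 (digits 10–15 are A–F):
9577848 ÷ 16 = 598615 remainder 8
598615 ÷ 16 = 37413 remainder 7
37413 ÷ 16 = 2338 remainder 5
2338 ÷ 16 = 146 remainder 2
146 ÷ 16 = 9 remainder 2
9 ÷ 16 = 0 remainder 9
Reading remainders bottom to top: 922578



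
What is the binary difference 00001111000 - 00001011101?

Method 1 - Direct subtraction (column by column from the right: bit − bit − borrow-in; if negative, add 2 and borrow 1 from the next column):
borrow: 00000111110
        00001111000
-       00001011101
-------------------
        00000011011

Method 2 - Add two's complement:
Two's complement of 00001011101: invert → 11110100010, add 1 → 11110100011
  00001111000
+ 11110100011
-------------
 100000011011  (end carry out of the top bit = 1)
Discarding the end carry: 00000011011
Decimal check:
  00001111000 = 64 + 32 + 16 + 8 = 120
  00001011101 = 64 + 16 + 8 + 4 + 1 = 93
  120 - 93 = 27, and 00000011011 = 16 + 8 + 2 + 1 = 27 ✓



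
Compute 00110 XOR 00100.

XOR: 1 when bits differ
  00110
^ 00100
-------
  00010
Decimal: 6 ^ 4 = 2



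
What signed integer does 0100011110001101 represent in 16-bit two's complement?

Binary: 0100011110001101
Sign bit: 0 (non-negative)
Read directly as an unsigned value:
0100011110001101 = 16384 + 1024 + 512 + 256 + 128 + 8 + 4 + 1 = 18317
Value: 18317



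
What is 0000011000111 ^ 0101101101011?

XOR: 1 when bits differ
  0000011000111
^ 0101101101011
---------------
  0101110101100
Decimal: 199 ^ 2923 = 2988



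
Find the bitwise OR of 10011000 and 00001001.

OR: 1 when either bit is 1
  10011000
| 00001001
----------
  10011001
Decimal: 152 | 9 = 153



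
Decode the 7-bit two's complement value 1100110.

Binary: 1100110
Sign bit: 1 (negative)
Invert: 0011001
Add 1:  0011010
Magnitude: 0011010 = 16 + 8 + 2 = 26
Value: -26



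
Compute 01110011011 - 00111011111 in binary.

Method 1 - Direct subtraction (column by column from the right: bit − bit − borrow-in; if negative, add 2 and borrow 1 from the next column):
borrow: 01111111000
        01110011011
-       00111011111
-------------------
        00110111100

Method 2 - Add two's complement:
Two's complement of 00111011111: invert → 11000100000, add 1 → 11000100001
  01110011011
+ 11000100001
-------------
 100110111100  (end carry out of the top bit = 1)
Discarding the end carry: 00110111100
Decimal check:
  01110011011 = 512 + 256 + 128 + 16 + 8 + 2 + 1 = 923
  00111011111 = 256 + 128 + 64 + 16 + 8 + 4 + 2 + 1 = 479
  923 - 479 = 444, and 00110111100 = 256 + 128 + 32 + 16 + 8 + 4 = 444 ✓



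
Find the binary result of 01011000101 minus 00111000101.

Method 1 - Direct subtraction (column by column from the right: bit − bit − borrow-in; if negative, add 2 and borrow 1 from the next column):
borrow: 01000000000
        01011000101
-       00111000101
-------------------
        00100000000

Method 2 - Add two's complement:
Two's complement of 00111000101: invert → 11000111010, add 1 → 11000111011
  01011000101
+ 11000111011
-------------
 100100000000  (end carry out of the top bit = 1)
Discarding the end carry: 00100000000
Decimal check:
  01011000101 = 512 + 128 + 64 + 4 + 1 = 709
  00111000101 = 256 + 128 + 64 + 4 + 1 = 453
  709 - 453 = 256, and 00100000000 = 256 ✓



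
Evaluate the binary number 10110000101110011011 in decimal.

Sum of powers of 2 for each 1-bit:
2^0 + 2^1 + 2^3 + 2^4 + 2^7 + 2^8 + 2^9 + 2^11 + 2^16 + 2^17 + 2^19
= 1 + 2 + 8 + 16 + 128 + 256 + 512 + 2048 + 65536 + 131072 + 524288
= 723867



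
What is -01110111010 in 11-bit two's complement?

Original: 01110111010
Step 1 - Invert all bits: 10001000101
Step 2 - Add 1: 10001000110
Verification: 01110111010 + 10001000110 = 100000000000; discarding the end carry (carry out of the top bit) leaves the 11-bit value 00000000000, as required for x + (-x)



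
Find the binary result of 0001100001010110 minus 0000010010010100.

Method 1 - Direct subtraction (column by column from the right: bit − bit − borrow-in; if negative, add 2 and borrow 1 from the next column):
borrow: 0000111100000000
        0001100001010110
-       0000010010010100
------------------------
        0001001111000010

Method 2 - Add two's complement:
Two's complement of 0000010010010100: invert → 1111101101101011, add 1 → 1111101101101100
  0001100001010110
+ 1111101101101100
------------------
 10001001111000010  (end carry out of the top bit = 1)
Discarding the end carry: 0001001111000010
Decimal check:
  0001100001010110 = 4096 + 2048 + 64 + 16 + 4 + 2 = 6230
  0000010010010100 = 1024 + 128 + 16 + 4 = 1172
  6230 - 1172 = 5058, and 0001001111000010 = 4096 + 512 + 256 + 128 + 64 + 2 = 5058 ✓



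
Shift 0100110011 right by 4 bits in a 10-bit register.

Original: 0100110011 (decimal 307)
Shift right by 4 positions
Drop the 4 low bits; fill with zeros on the left
Result: 0000010011 (decimal 19)
Equivalent: 307 >> 4 = 307 ÷ 2^4 = 19



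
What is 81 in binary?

Using repeated division by 2:
81 ÷ 2 = 40 remainder 1
40 ÷ 2 = 20 remainder 0
20 ÷ 2 = 10 remainder 0
10 ÷ 2 = 5 remainder 0
5 ÷ 2 = 2 remainder 1
2 ÷ 2 = 1 remainder 0
1 ÷ 2 = 0 remainder 1
Reading remainders bottom to top: 1010001



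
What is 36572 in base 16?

Using repeated division by 16 (digits 10–15 are A–F):
36572 ÷ 16 = 2285 remainder 12 (C)
2285 ÷ 16 = 142 remainder 13 (D)
142 ÷ 16 = 8 remainder 14 (E)
8 ÷ 16 = 0 remainder 8
Reading remainders bottom to top: 8EDC



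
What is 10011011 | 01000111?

OR: 1 when either bit is 1
  10011011
| 01000111
----------
  11011111
Decimal: 155 | 71 = 223



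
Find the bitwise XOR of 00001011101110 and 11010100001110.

XOR: 1 when bits differ
  00001011101110
^ 11010100001110
----------------
  11011111100000
Decimal: 750 ^ 13582 = 14304



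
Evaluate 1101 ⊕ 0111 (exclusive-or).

XOR: 1 when bits differ
  1101
^ 0111
------
  1010
Decimal: 13 ^ 7 = 10



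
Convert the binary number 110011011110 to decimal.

Sum of powers of 2 for each 1-bit:
2^1 + 2^2 + 2^3 + 2^4 + 2^6 + 2^7 + 2^10 + 2^11
= 2 + 4 + 8 + 16 + 64 + 128 + 1024 + 2048
= 3294



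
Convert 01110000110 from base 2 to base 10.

Sum of powers of 2 for each 1-bit:
2^1 + 2^2 + 2^7 + 2^8 + 2^9
= 2 + 4 + 128 + 256 + 512
= 902



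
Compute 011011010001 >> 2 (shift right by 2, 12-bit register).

Original: 011011010001 (decimal 1745)
Shift right by 2 positions
Drop the 2 low bits; fill with zeros on the left
Result: 000110110100 (decimal 436)
Equivalent: 1745 >> 2 = 1745 ÷ 2^2 = 436



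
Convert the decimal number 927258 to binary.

Using repeated division by 2:
927258 ÷ 2 = 463629 remainder 0
463629 ÷ 2 = 231814 remainder 1
231814 ÷ 2 = 115907 remainder 0
115907 ÷ 2 = 57953 remainder 1
57953 ÷ 2 = 28976 remainder 1
28976 ÷ 2 = 14488 remainder 0
14488 ÷ 2 = 7244 remainder 0
7244 ÷ 2 = 3622 remainder 0
3622 ÷ 2 = 1811 remainder 0
1811 ÷ 2 = 905 remainder 1
905 ÷ 2 = 452 remainder 1
452 ÷ 2 = 226 remainder 0
226 ÷ 2 = 113 remainder 0
113 ÷ 2 = 56 remainder 1
56 ÷ 2 = 28 remainder 0
28 ÷ 2 = 14 remainder 0
14 ÷ 2 = 7 remainder 0
7 ÷ 2 = 3 remainder 1
3 ÷ 2 = 1 remainder 1
1 ÷ 2 = 0 remainder 1
Reading remainders bottom to top: 11100010011000011010



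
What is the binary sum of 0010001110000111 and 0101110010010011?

Add column by column from the right: bit + bit + carry-in; write the sum mod 2, carry 1 when the sum is 2 or 3.
carry:  1111111100001110
        0010001110000111
+       0101110010010011
------------------------
       01000000000011010
(the carry out of the leftmost column, 0, becomes the leading bit)
Decimal check:
  0010001110000111 = 8192 + 512 + 256 + 128 + 4 + 2 + 1 = 9095
  0101110010010011 = 16384 + 4096 + 2048 + 1024 + 128 + 16 + 2 + 1 = 23699
  9095 + 23699 = 32794, and 01000000000011010 = 32768 + 16 + 8 + 2 = 32794 ✓



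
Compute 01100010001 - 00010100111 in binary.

Method 1 - Direct subtraction (column by column from the right: bit − bit − borrow-in; if negative, add 2 and borrow 1 from the next column):
borrow: 00111011100
        01100010001
-       00010100111
-------------------
        01001101010

Method 2 - Add two's complement:
Two's complement of 00010100111: invert → 11101011000, add 1 → 11101011001
  01100010001
+ 11101011001
-------------
 101001101010  (end carry out of the top bit = 1)
Discarding the end carry: 01001101010
Decimal check:
  01100010001 = 512 + 256 + 16 + 1 = 785
  00010100111 = 128 + 32 + 4 + 2 + 1 = 167
  785 - 167 = 618, and 01001101010 = 512 + 64 + 32 + 8 + 2 = 618 ✓



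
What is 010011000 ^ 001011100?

XOR: 1 when bits differ
  010011000
^ 001011100
-----------
  011000100
Decimal: 152 ^ 92 = 196



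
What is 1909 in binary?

Using repeated division by 2:
1909 ÷ 2 = 954 remainder 1
954 ÷ 2 = 477 remainder 0
477 ÷ 2 = 238 remainder 1
238 ÷ 2 = 119 remainder 0
119 ÷ 2 = 59 remainder 1
59 ÷ 2 = 29 remainder 1
29 ÷ 2 = 14 remainder 1
14 ÷ 2 = 7 remainder 0
7 ÷ 2 = 3 remainder 1
3 ÷ 2 = 1 remainder 1
1 ÷ 2 = 0 remainder 1
Reading remainders bottom to top: 11101110101



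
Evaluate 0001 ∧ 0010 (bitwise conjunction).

AND: 1 only when both bits are 1
  0001
& 0010
------
  0000
Decimal: 1 & 2 = 0



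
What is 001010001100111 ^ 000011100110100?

XOR: 1 when bits differ
  001010001100111
^ 000011100110100
-----------------
  001001101010011
Decimal: 5223 ^ 1844 = 4947



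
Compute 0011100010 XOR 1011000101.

XOR: 1 when bits differ
  0011100010
^ 1011000101
------------
  1000100111
Decimal: 226 ^ 709 = 551



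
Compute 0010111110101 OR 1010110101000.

OR: 1 when either bit is 1
  0010111110101
| 1010110101000
---------------
  1010111111101
Decimal: 1525 | 5544 = 5629



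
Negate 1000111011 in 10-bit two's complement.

Original (sign bit 1, negative): 1000111011
Step 1 - Invert all bits: 0111000100
Step 2 - Add 1: 0111000101
Verification: 1000111011 + 0111000101 = 10000000000; discarding the end carry (carry out of the top bit) leaves the 10-bit value 0000000000, as required for x + (-x)



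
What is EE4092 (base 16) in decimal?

Expand by place value (powers of 16):
Digit values: E = 14
EE4092 = 14 × 16^5 + 14 × 16^4 + 4 × 16^3 + 0 × 16^2 + 9 × 16^1 + 2 × 16^0
= 14 × 1048576 + 14 × 65536 + 4 × 4096 + 0 × 256 + 9 × 16 + 2 × 1
= 14680064 + 917504 + 16384 + 0 + 144 + 2
= 15614098



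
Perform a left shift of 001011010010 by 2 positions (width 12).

Original: 001011010010 (decimal 722)
Shift left by 2 positions
Append 2 zeros on the right
Result: 101101001000 (decimal 2888)
Equivalent: 722 << 2 = 722 × 2^2 = 2888



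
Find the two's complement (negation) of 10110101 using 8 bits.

Original (sign bit 1, negative): 10110101
Step 1 - Invert all bits: 01001010
Step 2 - Add 1: 01001011
Verification: 10110101 + 01001011 = 100000000; discarding the end carry (carry out of the top bit) leaves the 8-bit value 00000000, as required for x + (-x)



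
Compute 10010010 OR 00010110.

OR: 1 when either bit is 1
  10010010
| 00010110
----------
  10010110
Decimal: 146 | 22 = 150



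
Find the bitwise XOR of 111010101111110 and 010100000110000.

XOR: 1 when bits differ
  111010101111110
^ 010100000110000
-----------------
  101110101001110
Decimal: 30078 ^ 10288 = 23886



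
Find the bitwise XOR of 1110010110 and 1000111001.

XOR: 1 when bits differ
  1110010110
^ 1000111001
------------
  0110101111
Decimal: 918 ^ 569 = 431



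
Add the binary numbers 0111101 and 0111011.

Add column by column from the right: bit + bit + carry-in; write the sum mod 2, carry 1 when the sum is 2 or 3.
carry:  1111110
        0111101
+       0111011
---------------
       01111000
(the carry out of the leftmost column, 0, becomes the leading bit)
Decimal check:
  0111101 = 32 + 16 + 8 + 4 + 1 = 61
  0111011 = 32 + 16 + 8 + 2 + 1 = 59
  61 + 59 = 120, and 01111000 = 64 + 32 + 16 + 8 = 120 ✓



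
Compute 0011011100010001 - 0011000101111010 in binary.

Method 1 - Direct subtraction (column by column from the right: bit − bit − borrow-in; if negative, add 2 and borrow 1 from the next column):
borrow: 0000001111111100
        0011011100010001
-       0011000101111010
------------------------
        0000010110010111

Method 2 - Add two's complement:
Two's complement of 0011000101111010: invert → 1100111010000101, add 1 → 1100111010000110
  0011011100010001
+ 1100111010000110
------------------
 10000010110010111  (end carry out of the top bit = 1)
Discarding the end carry: 0000010110010111
Decimal check:
  0011011100010001 = 8192 + 4096 + 1024 + 512 + 256 + 16 + 1 = 14097
  0011000101111010 = 8192 + 4096 + 256 + 64 + 32 + 16 + 8 + 2 = 12666
  14097 - 12666 = 1431, and 0000010110010111 = 1024 + 256 + 128 + 16 + 4 + 2 + 1 = 1431 ✓



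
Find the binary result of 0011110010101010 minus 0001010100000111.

Method 1 - Direct subtraction (column by column from the right: bit − bit − borrow-in; if negative, add 2 and borrow 1 from the next column):
borrow: 0000111000001110
        0011110010101010
-       0001010100000111
------------------------
        0010011110100011

Method 2 - Add two's complement:
Two's complement of 0001010100000111: invert → 1110101011111000, add 1 → 1110101011111001
  0011110010101010
+ 1110101011111001
------------------
 10010011110100011  (end carry out of the top bit = 1)
Discarding the end carry: 0010011110100011
Decimal check:
  0011110010101010 = 8192 + 4096 + 2048 + 1024 + 128 + 32 + 8 + 2 = 15530
  0001010100000111 = 4096 + 1024 + 256 + 4 + 2 + 1 = 5383
  15530 - 5383 = 10147, and 0010011110100011 = 8192 + 1024 + 512 + 256 + 128 + 32 + 2 + 1 = 10147 ✓



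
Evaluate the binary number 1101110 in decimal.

Sum of powers of 2 for each 1-bit:
2^1 + 2^2 + 2^3 + 2^5 + 2^6
= 2 + 4 + 8 + 32 + 64
= 110



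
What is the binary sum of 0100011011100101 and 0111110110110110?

Add column by column from the right: bit + bit + carry-in; write the sum mod 2, carry 1 when the sum is 2 or 3.
carry:  1111111111001000
        0100011011100101
+       0111110110110110
------------------------
       01100010010011011
(the carry out of the leftmost column, 0, becomes the leading bit)
Decimal check:
  0100011011100101 = 16384 + 1024 + 512 + 128 + 64 + 32 + 4 + 1 = 18149
  0111110110110110 = 16384 + 8192 + 4096 + 2048 + 1024 + 256 + 128 + 32 + 16 + 4 + 2 = 32182
  18149 + 32182 = 50331, and 01100010010011011 = 32768 + 16384 + 1024 + 128 + 16 + 8 + 2 + 1 = 50331 ✓



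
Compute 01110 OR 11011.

OR: 1 when either bit is 1
  01110
| 11011
-------
  11111
Decimal: 14 | 27 = 31



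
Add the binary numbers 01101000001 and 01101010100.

Add column by column from the right: bit + bit + carry-in; write the sum mod 2, carry 1 when the sum is 2 or 3.
carry:  11010000000
        01101000001
+       01101010100
-------------------
       011010010101
(the carry out of the leftmost column, 0, becomes the leading bit)
Decimal check:
  01101000001 = 512 + 256 + 64 + 1 = 833
  01101010100 = 512 + 256 + 64 + 16 + 4 = 852
  833 + 852 = 1685, and 011010010101 = 1024 + 512 + 128 + 16 + 4 + 1 = 1685 ✓



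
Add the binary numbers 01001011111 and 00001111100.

Add column by column from the right: bit + bit + carry-in; write the sum mod 2, carry 1 when the sum is 2 or 3.
carry:  00011111000
        01001011111
+       00001111100
-------------------
       001011011011
(the carry out of the leftmost column, 0, becomes the leading bit)
Decimal check:
  01001011111 = 512 + 64 + 16 + 8 + 4 + 2 + 1 = 607
  00001111100 = 64 + 32 + 16 + 8 + 4 = 124
  607 + 124 = 731, and 001011011011 = 512 + 128 + 64 + 16 + 8 + 2 + 1 = 731 ✓



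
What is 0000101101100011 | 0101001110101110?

OR: 1 when either bit is 1
  0000101101100011
| 0101001110101110
------------------
  0101101111101111
Decimal: 2915 | 21422 = 23535



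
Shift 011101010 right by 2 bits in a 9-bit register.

Original: 011101010 (decimal 234)
Shift right by 2 positions
Drop the 2 low bits; fill with zeros on the left
Result: 000111010 (decimal 58)
Equivalent: 234 >> 2 = 234 ÷ 2^2 = 58



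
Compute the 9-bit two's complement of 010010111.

Original: 010010111
Step 1 - Invert all bits: 101101000
Step 2 - Add 1: 101101001
Verification: 010010111 + 101101001 = 1000000000; discarding the end carry (carry out of the top bit) leaves the 9-bit value 000000000, as required for x + (-x)



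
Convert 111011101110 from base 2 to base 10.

Sum of powers of 2 for each 1-bit:
2^1 + 2^2 + 2^3 + 2^5 + 2^6 + 2^7 + 2^9 + 2^10 + 2^11
= 2 + 4 + 8 + 32 + 64 + 128 + 512 + 1024 + 2048
= 3822



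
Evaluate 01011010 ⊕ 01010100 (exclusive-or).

XOR: 1 when bits differ
  01011010
^ 01010100
----------
  00001110
Decimal: 90 ^ 84 = 14



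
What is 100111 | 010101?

OR: 1 when either bit is 1
  100111
| 010101
--------
  110111
Decimal: 39 | 21 = 55



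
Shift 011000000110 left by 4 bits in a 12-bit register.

Original: 011000000110 (decimal 1542)
Shift left by 4 positions
Append 4 zeros on the right and drop the 4 high bits that overflow the 12-bit width
Result: 000001100000 (decimal 96)
Equivalent: 1542 << 4 = 1542 × 2^4 = 24672, truncated to 12 bits = 96



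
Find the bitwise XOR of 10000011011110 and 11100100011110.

XOR: 1 when bits differ
  10000011011110
^ 11100100011110
----------------
  01100111000000
Decimal: 8414 ^ 14622 = 6592



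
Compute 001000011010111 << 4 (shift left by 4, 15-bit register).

Original: 001000011010111 (decimal 4311)
Shift left by 4 positions
Append 4 zeros on the right and drop the 4 high bits that overflow the 15-bit width
Result: 000110101110000 (decimal 3440)
Equivalent: 4311 << 4 = 4311 × 2^4 = 68976, truncated to 15 bits = 3440



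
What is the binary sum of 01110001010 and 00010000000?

Add column by column from the right: bit + bit + carry-in; write the sum mod 2, carry 1 when the sum is 2 or 3.
carry:  11100000000
        01110001010
+       00010000000
-------------------
       010000001010
(the carry out of the leftmost column, 0, becomes the leading bit)
Decimal check:
  01110001010 = 512 + 256 + 128 + 8 + 2 = 906
  00010000000 = 128
  906 + 128 = 1034, and 010000001010 = 1024 + 8 + 2 = 1034 ✓



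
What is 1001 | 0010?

OR: 1 when either bit is 1
  1001
| 0010
------
  1011
Decimal: 9 | 2 = 11



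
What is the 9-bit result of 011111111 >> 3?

Original: 011111111 (decimal 255)
Shift right by 3 positions
Drop the 3 low bits; fill with zeros on the left
Result: 000011111 (decimal 31)
Equivalent: 255 >> 3 = 255 ÷ 2^3 = 31



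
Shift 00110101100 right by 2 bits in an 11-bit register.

Original: 00110101100 (decimal 428)
Shift right by 2 positions
Drop the 2 low bits; fill with zeros on the left
Result: 00001101011 (decimal 107)
Equivalent: 428 >> 2 = 428 ÷ 2^2 = 107



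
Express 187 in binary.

Using repeated division by 2:
187 ÷ 2 = 93 remainder 1
93 ÷ 2 = 46 remainder 1
46 ÷ 2 = 23 remainder 0
23 ÷ 2 = 11 remainder 1
11 ÷ 2 = 5 remainder 1
5 ÷ 2 = 2 remainder 1
2 ÷ 2 = 1 remainder 0
1 ÷ 2 = 0 remainder 1
Reading remainders bottom to top: 10111011



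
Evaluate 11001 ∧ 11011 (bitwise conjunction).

AND: 1 only when both bits are 1
  11001
& 11011
-------
  11001
Decimal: 25 & 27 = 25



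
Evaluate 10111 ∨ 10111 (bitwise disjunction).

OR: 1 when either bit is 1
  10111
| 10111
-------
  10111
Decimal: 23 | 23 = 23



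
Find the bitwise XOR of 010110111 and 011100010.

XOR: 1 when bits differ
  010110111
^ 011100010
-----------
  001010101
Decimal: 183 ^ 226 = 85



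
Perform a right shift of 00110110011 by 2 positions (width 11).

Original: 00110110011 (decimal 435)
Shift right by 2 positions
Drop the 2 low bits; fill with zeros on the left
Result: 00001101100 (decimal 108)
Equivalent: 435 >> 2 = 435 ÷ 2^2 = 108



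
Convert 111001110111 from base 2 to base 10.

Sum of powers of 2 for each 1-bit:
2^0 + 2^1 + 2^2 + 2^4 + 2^5 + 2^6 + 2^9 + 2^10 + 2^11
= 1 + 2 + 4 + 16 + 32 + 64 + 512 + 1024 + 2048
= 3703



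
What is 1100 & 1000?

AND: 1 only when both bits are 1
  1100
& 1000
------
  1000
Decimal: 12 & 8 = 8



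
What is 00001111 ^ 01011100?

XOR: 1 when bits differ
  00001111
^ 01011100
----------
  01010011
Decimal: 15 ^ 92 = 83



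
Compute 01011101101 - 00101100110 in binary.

Method 1 - Direct subtraction (column by column from the right: bit − bit − borrow-in; if negative, add 2 and borrow 1 from the next column):
borrow: 01000001100
        01011101101
-       00101100110
-------------------
        00110000111

Method 2 - Add two's complement:
Two's complement of 00101100110: invert → 11010011001, add 1 → 11010011010
  01011101101
+ 11010011010
-------------
 100110000111  (end carry out of the top bit = 1)
Discarding the end carry: 00110000111
Decimal check:
  01011101101 = 512 + 128 + 64 + 32 + 8 + 4 + 1 = 749
  00101100110 = 256 + 64 + 32 + 4 + 2 = 358
  749 - 358 = 391, and 00110000111 = 256 + 128 + 4 + 2 + 1 = 391 ✓



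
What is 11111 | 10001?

OR: 1 when either bit is 1
  11111
| 10001
-------
  11111
Decimal: 31 | 17 = 31



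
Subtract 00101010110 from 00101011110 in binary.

Method 1 - Direct subtraction (column by column from the right: bit − bit − borrow-in; if negative, add 2 and borrow 1 from the next column):
borrow: 00000000000
        00101011110
-       00101010110
-------------------
        00000001000

Method 2 - Add two's complement:
Two's complement of 00101010110: invert → 11010101001, add 1 → 11010101010
  00101011110
+ 11010101010
-------------
 100000001000  (end carry out of the top bit = 1)
Discarding the end carry: 00000001000
Decimal check:
  00101011110 = 256 + 64 + 16 + 8 + 4 + 2 = 350
  00101010110 = 256 + 64 + 16 + 4 + 2 = 342
  350 - 342 = 8, and 00000001000 = 8 ✓



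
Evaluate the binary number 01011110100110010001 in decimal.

Sum of powers of 2 for each 1-bit:
2^0 + 2^4 + 2^7 + 2^8 + 2^11 + 2^13 + 2^14 + 2^15 + 2^16 + 2^18
= 1 + 16 + 128 + 256 + 2048 + 8192 + 16384 + 32768 + 65536 + 262144
= 387473



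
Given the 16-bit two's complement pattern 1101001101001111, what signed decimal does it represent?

Binary: 1101001101001111
Sign bit: 1 (negative)
Invert: 0010110010110000
Add 1:  0010110010110001
Magnitude: 0010110010110001 = 8192 + 2048 + 1024 + 128 + 32 + 16 + 1 = 11441
Value: -11441



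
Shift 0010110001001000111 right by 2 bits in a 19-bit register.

Original: 0010110001001000111 (decimal 90695)
Shift right by 2 positions
Drop the 2 low bits; fill with zeros on the left
Result: 0000101100010010001 (decimal 22673)
Equivalent: 90695 >> 2 = 90695 ÷ 2^2 = 22673



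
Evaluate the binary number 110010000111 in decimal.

Sum of powers of 2 for each 1-bit:
2^0 + 2^1 + 2^2 + 2^7 + 2^10 + 2^11
= 1 + 2 + 4 + 128 + 1024 + 2048
= 3207



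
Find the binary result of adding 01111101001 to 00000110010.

Add column by column from the right: bit + bit + carry-in; write the sum mod 2, carry 1 when the sum is 2 or 3.
carry:  11111000000
        01111101001
+       00000110010
-------------------
       010000011011
(the carry out of the leftmost column, 0, becomes the leading bit)
Decimal check:
  01111101001 = 512 + 256 + 128 + 64 + 32 + 8 + 1 = 1001
  00000110010 = 32 + 16 + 2 = 50
  1001 + 50 = 1051, and 010000011011 = 1024 + 16 + 8 + 2 + 1 = 1051 ✓



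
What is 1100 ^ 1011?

XOR: 1 when bits differ
  1100
^ 1011
------
  0111
Decimal: 12 ^ 11 = 7



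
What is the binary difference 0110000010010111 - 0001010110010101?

Method 1 - Direct subtraction (column by column from the right: bit − bit − borrow-in; if negative, add 2 and borrow 1 from the next column):
borrow: 0011111000000000
        0110000010010111
-       0001010110010101
------------------------
        0100101100000010

Method 2 - Add two's complement:
Two's complement of 0001010110010101: invert → 1110101001101010, add 1 → 1110101001101011
  0110000010010111
+ 1110101001101011
------------------
 10100101100000010  (end carry out of the top bit = 1)
Discarding the end carry: 0100101100000010
Decimal check:
  0110000010010111 = 16384 + 8192 + 128 + 16 + 4 + 2 + 1 = 24727
  0001010110010101 = 4096 + 1024 + 256 + 128 + 16 + 4 + 1 = 5525
  24727 - 5525 = 19202, and 0100101100000010 = 16384 + 2048 + 512 + 256 + 2 = 19202 ✓



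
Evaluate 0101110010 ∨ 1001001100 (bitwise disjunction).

OR: 1 when either bit is 1
  0101110010
| 1001001100
------------
  1101111110
Decimal: 370 | 588 = 894



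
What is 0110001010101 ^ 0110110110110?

XOR: 1 when bits differ
  0110001010101
^ 0110110110110
---------------
  0000111100011
Decimal: 3157 ^ 3510 = 483



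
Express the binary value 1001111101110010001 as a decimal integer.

Sum of powers of 2 for each 1-bit:
2^0 + 2^4 + 2^7 + 2^8 + 2^9 + 2^11 + 2^12 + 2^13 + 2^14 + 2^15 + 2^18
= 1 + 16 + 128 + 256 + 512 + 2048 + 4096 + 8192 + 16384 + 32768 + 262144
= 326545



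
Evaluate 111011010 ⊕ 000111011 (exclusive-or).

XOR: 1 when bits differ
  111011010
^ 000111011
-----------
  111100001
Decimal: 474 ^ 59 = 481



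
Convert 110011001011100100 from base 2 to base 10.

Sum of powers of 2 for each 1-bit:
2^2 + 2^5 + 2^6 + 2^7 + 2^9 + 2^12 + 2^13 + 2^16 + 2^17
= 4 + 32 + 64 + 128 + 512 + 4096 + 8192 + 65536 + 131072
= 209636



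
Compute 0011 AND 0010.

AND: 1 only when both bits are 1
  0011
& 0010
------
  0010
Decimal: 3 & 2 = 2



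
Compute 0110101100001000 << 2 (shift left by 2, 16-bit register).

Original: 0110101100001000 (decimal 27400)
Shift left by 2 positions
Append 2 zeros on the right and drop the 2 high bits that overflow the 16-bit width
Result: 1010110000100000 (decimal 44064)
Equivalent: 27400 << 2 = 27400 × 2^2 = 109600, truncated to 16 bits = 44064



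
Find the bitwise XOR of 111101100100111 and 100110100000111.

XOR: 1 when bits differ
  111101100100111
^ 100110100000111
-----------------
  011011000100000
Decimal: 31527 ^ 19719 = 13856



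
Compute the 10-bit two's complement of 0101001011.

Original: 0101001011
Step 1 - Invert all bits: 1010110100
Step 2 - Add 1: 1010110101
Verification: 0101001011 + 1010110101 = 10000000000; discarding the end carry (carry out of the top bit) leaves the 10-bit value 0000000000, as required for x + (-x)

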